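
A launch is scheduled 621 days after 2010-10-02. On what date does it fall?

2012-06-14

Count 621 days after October 2, 2010:
October 2010: 31 − 2 = 29 days remain.
Then 19 full months totalling 578 days.
June 1–14, 2012: 14 days.
Total: 29 + 578 + 14 = 621 days.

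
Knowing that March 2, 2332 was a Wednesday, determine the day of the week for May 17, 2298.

Tuesday

Count forward from the earlier date (May 17, 2298) to the later (March 2, 2332):
Day-of-year of May 17, 2298: 137.
Day-of-year of March 2, 2332: 62.
2298 has 365 days, so 365 − 137 = 228 days remain in 2298.
Full years 2299–2331: 26 common + 7 leap = 26×365 + 7×366 = 12052 days.
Total: 228 + 12052 + 62 = 12342 days.
12342 mod 7 = 1, so 1 day before Wednesday is Tuesday.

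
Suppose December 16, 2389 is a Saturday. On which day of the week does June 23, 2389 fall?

Friday

Count forward from the earlier date (June 23, 2389) to the later (December 16, 2389):
June 2389: 30 − 23 = 7 days remain.
Then July (31), August (31), September (30), October (31), November (30): 31 + 31 + 30 + 31 + 30 = 153 days.
December 1–16, 2389: 16 days.
Total: 7 + 153 + 16 = 176 days.
176 mod 7 = 1, so 1 day before Saturday is Friday.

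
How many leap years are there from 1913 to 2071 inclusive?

39

Years divisible by 4: 1916, 1920, …, 2068 — 39 in all.
2000 is divisible by 400, so still leap.
No century exceptions apply. Count: 39.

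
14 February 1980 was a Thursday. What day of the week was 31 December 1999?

Friday

From February 14, 1980 to February 14, 1999: 19 years, of which 5 contain a Feb 29 — 14×365 + 5×366 = 6940 days.
February 1999: 28 − 14 = 14 days remain (1999 is not a leap year, so February has 28 days).
Then 9 full months totalling 275 days.
December 1–31, 1999: 31 days.
Residual: 320 days.
Total: 7260 days.
7260 mod 7 = 1, so 1 day after Thursday is Friday.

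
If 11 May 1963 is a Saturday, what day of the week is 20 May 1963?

Within May 1963: 20 − 11 = 9 days.
9 mod 7 = 2, so 2 days after Saturday is Monday.

Monday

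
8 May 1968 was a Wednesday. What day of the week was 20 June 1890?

Count forward from the earlier date (June 20, 1890) to the later (May 8, 1968):
Day-of-year of June 20, 1890: 171.
Day-of-year of May 8, 1968: 129.
1890 has 365 days, so 365 − 171 = 194 days remain in 1890.
Full years 1891–1967: 59 common + 18 leap = 59×365 + 18×366 = 28123 days.
Total: 194 + 28123 + 129 = 28446 days.
28446 mod 7 = 5, so 5 days before Wednesday is Friday.

Friday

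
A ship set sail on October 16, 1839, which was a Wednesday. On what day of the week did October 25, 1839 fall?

Within October 1839: 25 − 16 = 9 days.
9 mod 7 = 2, so 2 days after Wednesday is Friday.

Friday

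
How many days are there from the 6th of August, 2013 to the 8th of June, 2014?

306

August 2013: 31 − 6 = 25 days remain.
Then 9 full months totalling 273 days.
June 1–8, 2014: 8 days.
Residual: 306 days.
Total: 306 days.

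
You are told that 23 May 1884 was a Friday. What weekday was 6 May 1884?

Tuesday

Count forward from the earlier date (May 6, 1884) to the later (May 23, 1884):
Within May 1884: 23 − 6 = 17 days.
17 mod 7 = 3, so 3 days before Friday is Tuesday.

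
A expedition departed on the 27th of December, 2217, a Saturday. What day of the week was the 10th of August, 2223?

Sunday

Day-of-year of December 27, 2217: 361.
Day-of-year of August 10, 2223: 222.
2217 has 365 days, so 365 − 361 = 4 days remain in 2217.
Full years: 2218: 365; 2219: 365; 2220: 366; 2221: 365; 2222: 365. Sum = 1826.
Total: 4 + 1826 + 222 = 2052 days.
2052 mod 7 = 1, so 1 day after Saturday is Sunday.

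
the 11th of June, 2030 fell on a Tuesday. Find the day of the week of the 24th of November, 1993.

Count forward from the earlier date (November 24, 1993) to the later (June 11, 2030):
Day-of-year of November 24, 1993: 328.
Day-of-year of June 11, 2030: 162.
1993 has 365 days, so 365 − 328 = 37 days remain in 1993.
Full years 1994–2029: 27 common + 9 leap = 27×365 + 9×366 = 13149 days.
Total: 37 + 13149 + 162 = 13348 days.
13348 mod 7 = 6, so 6 days before Tuesday is Wednesday.

Wednesday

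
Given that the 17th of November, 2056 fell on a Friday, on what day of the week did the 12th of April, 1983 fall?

Count forward from the earlier date (April 12, 1983) to the later (November 17, 2056):
Day-of-year of April 12, 1983: 102.
Day-of-year of November 17, 2056: 322.
1983 has 365 days, so 365 − 102 = 263 days remain in 1983.
Full years 1984–2055: 54 common + 18 leap = 54×365 + 18×366 = 26298 days.
Total: 263 + 26298 + 322 = 26883 days.
26883 mod 7 = 3, so 3 days before Friday is Tuesday.

Tuesday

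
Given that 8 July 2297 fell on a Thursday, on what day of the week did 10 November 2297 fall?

July 2297: 31 − 8 = 23 days remain.
Then August (31), September (30), October (31): 31 + 30 + 31 = 92 days.
November 1–10, 2297: 10 days.
Total: 23 + 92 + 10 = 125 days.
125 mod 7 = 6, so 6 days after Thursday is Wednesday.

Wednesday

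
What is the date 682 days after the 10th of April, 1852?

the 21st of February, 1854

Count 682 days after April 10, 1852:
April 1852: 30 − 10 = 20 days remain.
Then 21 full months totalling 641 days.
February 1–21, 1854: 21 days (1854 is not a leap year).
Total: 20 + 641 + 21 = 682 days.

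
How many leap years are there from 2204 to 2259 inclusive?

Years divisible by 4: 2204, 2208, …, 2256 — 14 in all.
No century exceptions apply. Count: 14.

14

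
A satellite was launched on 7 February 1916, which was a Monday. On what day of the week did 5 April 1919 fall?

Saturday

February 7, 1916 → February 7, 1917: 366 days (1916 is a leap year).
February 7, 1917 → February 7, 1918: 365 days.
February 7, 1918 → February 7, 1919: 365 days.
February 1919: 28 − 7 = 21 days remain (1919 is not a leap year, so February has 28 days).
Then March (31): 31 days.
April 1–5, 1919: 5 days.
Residual: 57 days.
Total: 1153 days.
1153 mod 7 = 5, so 5 days after Monday is Saturday.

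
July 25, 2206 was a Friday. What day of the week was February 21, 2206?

Friday

Count forward from the earlier date (February 21, 2206) to the later (July 25, 2206):
February 2206: 28 − 21 = 7 days remain (2206 is not a leap year, so February has 28 days).
Then March (31), April (30), May (31), June (30): 31 + 30 + 31 + 30 = 122 days.
July 1–25, 2206: 25 days.
Total: 7 + 122 + 25 = 154 days.
154 is a multiple of 7, so February 21, 2206 falls on the same weekday: Friday.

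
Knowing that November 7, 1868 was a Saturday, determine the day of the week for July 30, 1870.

November 7, 1868 → November 7, 1869: 365 days.
November 1869: 30 − 7 = 23 days remain.
Then December (31), January (31), February 1870 (28), March (31), April (30), May (31), June (30): 31 + 31 + 28 + 31 + 30 + 31 + 30 = 212 days.
July 1–30, 1870: 30 days.
Residual: 265 days.
Total: 630 days.
630 is a multiple of 7, so July 30, 1870 falls on the same weekday: Saturday.

Saturday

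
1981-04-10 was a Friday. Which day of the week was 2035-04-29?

Day-of-year of April 10, 1981: 100.
Day-of-year of April 29, 2035: 119.
1981 has 365 days, so 365 − 100 = 265 days remain in 1981.
Full years 1982–2034: 40 common + 13 leap = 40×365 + 13×366 = 19358 days.
Total: 265 + 19358 + 119 = 19742 days.
19742 mod 7 = 2, so 2 days after Friday is Sunday.

Sunday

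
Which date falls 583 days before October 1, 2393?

February 26, 2392

Count 583 days before October 1, 2393:
Day-of-year of February 26, 2392: 57.
Day-of-year of October 1, 2393: 274.
2392 has 366 days, so 366 − 57 = 309 days remain in 2392.
Total: 309 + 274 = 583 days.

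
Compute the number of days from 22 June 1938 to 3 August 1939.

Day-of-year of June 22, 1938: 173.
Day-of-year of August 3, 1939: 215.
1938 has 365 days, so 365 − 173 = 192 days remain in 1938.
Total: 192 + 215 = 407 days.

407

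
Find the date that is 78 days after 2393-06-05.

2393-08-22

Count 78 days after June 5, 2393:
June 2393: 30 − 5 = 25 days remain.
Then July (31): 31 days.
August 1–22, 2393: 22 days.
Total: 25 + 31 + 22 = 78 days.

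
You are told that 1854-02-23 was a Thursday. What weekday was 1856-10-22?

Wednesday

Day-of-year of February 23, 1854: 54.
Day-of-year of October 22, 1856: 296.
1854 has 365 days, so 365 − 54 = 311 days remain in 1854.
Full years: 1855: 365. Sum = 365.
Total: 311 + 365 + 296 = 972 days.
972 mod 7 = 6, so 6 days after Thursday is Wednesday.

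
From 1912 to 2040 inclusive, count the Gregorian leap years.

33

Years divisible by 4: 1912, 1916, …, 2040 — 33 in all.
2000 is divisible by 400, so still leap.
No century exceptions apply. Count: 33.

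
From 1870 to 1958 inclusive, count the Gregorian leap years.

21

Years divisible by 4: 1872, 1876, …, 1956 — 22 in all.
Of these, 1900 is divisible by 100 but not 400, so not leap.
Leap years: 22 − 1 = 21.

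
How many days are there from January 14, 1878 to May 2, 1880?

839

January 14, 1878 → January 14, 1879: 365 days.
January 14, 1879 → January 14, 1880: 365 days.
January 1880: 31 − 14 = 17 days remain.
Then February 1880 (29), March (31), April (30): 29 + 31 + 30 = 90 days.
May 1–2, 1880: 2 days.
Residual: 109 days.
Total: 839 days.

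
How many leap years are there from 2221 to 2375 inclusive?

37

Years divisible by 4: 2224, 2228, …, 2372 — 38 in all.
Of these, 2300 is divisible by 100 but not 400, so not leap.
Leap years: 38 − 1 = 37.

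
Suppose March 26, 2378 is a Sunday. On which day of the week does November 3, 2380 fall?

March 26, 2378 → March 26, 2379: 365 days.
March 26, 2379 → March 26, 2380: 366 days (2380 is a leap year).
March 2380: 31 − 26 = 5 days remain.
Then April (30), May (31), June (30), July (31), August (31), September (30), October (31): 30 + 31 + 30 + 31 + 31 + 30 + 31 = 214 days.
November 1–3, 2380: 3 days.
Residual: 222 days.
Total: 953 days.
953 mod 7 = 1, so 1 day after Sunday is Monday.

Monday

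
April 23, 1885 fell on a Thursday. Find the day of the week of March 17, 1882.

Count forward from the earlier date (March 17, 1882) to the later (April 23, 1885):
Day-of-year of March 17, 1882: 76.
Day-of-year of April 23, 1885: 113.
1882 has 365 days, so 365 − 76 = 289 days remain in 1882.
Full years: 1883: 365; 1884: 366. Sum = 731.
Total: 289 + 731 + 113 = 1133 days.
1133 mod 7 = 6, so 6 days before Thursday is Friday.

Friday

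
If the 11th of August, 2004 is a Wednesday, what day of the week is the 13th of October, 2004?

August 2004: 31 − 11 = 20 days remain.
Then September (30): 30 days.
October 1–13, 2004: 13 days.
Total: 20 + 30 + 13 = 63 days.
63 is a multiple of 7, so the 13th of October, 2004 falls on the same weekday: Wednesday.

Wednesday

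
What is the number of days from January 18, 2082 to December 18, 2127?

16769

From January 18, 2082 to January 18, 2127: 45 years, of which 10 contain a Feb 29 — 35×365 + 10×366 = 16435 days.
(2100 is not a leap year (divisible by 100 but not 400).)
January 2127: 31 − 18 = 13 days remain.
Then 10 full months totalling 303 days.
December 1–18, 2127: 18 days.
Residual: 334 days.
Total: 16769 days.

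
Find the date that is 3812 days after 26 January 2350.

4 July 2360

Count 3812 days after January 26, 2350:
Day-of-year of January 26, 2350: 26.
Day-of-year of July 4, 2360: 186.
2350 has 365 days, so 365 − 26 = 339 days remain in 2350.
Full years 2351–2359: 7 common + 2 leap = 7×365 + 2×366 = 3287 days.
Total: 339 + 3287 + 186 = 3812 days.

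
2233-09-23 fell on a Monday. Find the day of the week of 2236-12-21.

September 23, 2233 → September 23, 2234: 365 days.
September 23, 2234 → September 23, 2235: 365 days.
September 23, 2235 → September 23, 2236: 366 days (2236 is a leap year).
September 2236: 30 − 23 = 7 days remain.
Then October (31), November (30): 31 + 30 = 61 days.
December 1–21, 2236: 21 days.
Residual: 89 days.
Total: 1185 days.
1185 mod 7 = 2, so 2 days after Monday is Wednesday.

Wednesday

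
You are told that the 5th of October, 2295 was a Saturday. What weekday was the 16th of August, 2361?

From October 5, 2295 to October 5, 2360: 65 years, of which 16 contain a Feb 29 — 49×365 + 16×366 = 23741 days.
(2300 is not a leap year (divisible by 100 but not 400).)
October 2360: 31 − 5 = 26 days remain.
Then 9 full months totalling 273 days.
August 1–16, 2361: 16 days.
Residual: 315 days.
Total: 24056 days.
24056 mod 7 = 4, so 4 days after Saturday is Wednesday.

Wednesday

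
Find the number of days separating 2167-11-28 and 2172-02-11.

Day-of-year of November 28, 2167: 332.
Day-of-year of February 11, 2172: 42.
2167 has 365 days, so 365 − 332 = 33 days remain in 2167.
Full years: 2168: 366; 2169: 365; 2170: 365; 2171: 365. Sum = 1461.
Total: 33 + 1461 + 42 = 1536 days.

1536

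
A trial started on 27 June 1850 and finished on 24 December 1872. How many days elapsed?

From June 27, 1850 to June 27, 1872: 22 years, of which 6 contain a Feb 29 — 16×365 + 6×366 = 8036 days.
June 1872: 30 − 27 = 3 days remain.
Then July (31), August (31), September (30), October (31), November (30): 31 + 31 + 30 + 31 + 30 = 153 days.
December 1–24, 1872: 24 days.
Residual: 180 days.
Total: 8216 days.

8216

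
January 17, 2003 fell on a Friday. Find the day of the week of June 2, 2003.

Monday

January 2003: 31 − 17 = 14 days remain.
Then February 2003 (28), March (31), April (30), May (31): 28 + 31 + 30 + 31 = 120 days.
June 1–2, 2003: 2 days.
Total: 14 + 120 + 2 = 136 days.
136 mod 7 = 3, so 3 days after Friday is Monday.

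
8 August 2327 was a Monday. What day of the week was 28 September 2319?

Sunday

Count forward from the earlier date (September 28, 2319) to the later (August 8, 2327):
From September 28, 2319 to September 28, 2326: 7 years, of which 2 contain a Feb 29 — 5×365 + 2×366 = 2557 days.
September 2326: 30 − 28 = 2 days remain.
Then 10 full months totalling 304 days.
August 1–8, 2327: 8 days.
Residual: 314 days.
Total: 2871 days.
2871 mod 7 = 1, so 1 day before Monday is Sunday.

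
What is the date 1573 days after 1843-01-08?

1847-04-30

Count 1573 days after January 8, 1843:
January 8, 1843 → January 8, 1844: 365 days.
January 8, 1844 → January 8, 1845: 366 days (1844 is a leap year).
January 8, 1845 → January 8, 1846: 365 days.
January 8, 1846 → January 8, 1847: 365 days.
January 1847: 31 − 8 = 23 days remain.
Then February 1847 (28), March (31): 28 + 31 = 59 days.
April 1–30, 1847: 30 days.
Residual: 112 days.
Total: 1573 days.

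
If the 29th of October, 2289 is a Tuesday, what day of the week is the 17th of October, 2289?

Count forward from the earlier date (October 17, 2289) to the later (October 29, 2289):
Within October 2289: 29 − 17 = 12 days.
12 mod 7 = 5, so 5 days before Tuesday is Thursday.

Thursday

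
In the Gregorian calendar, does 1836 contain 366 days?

Yes

1836 is a leap year.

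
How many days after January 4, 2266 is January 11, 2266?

7

Within January 2266: 11 − 4 = 7 days.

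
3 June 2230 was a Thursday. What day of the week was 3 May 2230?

Monday

Count forward from the earlier date (May 3, 2230) to the later (June 3, 2230):
May 2230: 31 − 3 = 28 days remain.
June 1–3, 2230: 3 days.
Total: 28 + 3 = 31 days.
31 mod 7 = 3, so 3 days before Thursday is Monday.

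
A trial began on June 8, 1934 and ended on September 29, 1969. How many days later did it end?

12897

From June 8, 1934 to June 8, 1969: 35 years, of which 9 contain a Feb 29 — 26×365 + 9×366 = 12784 days.
June 1969: 30 − 8 = 22 days remain.
Then July (31), August (31): 31 + 31 = 62 days.
September 1–29, 1969: 29 days.
Residual: 113 days.
Total: 12897 days.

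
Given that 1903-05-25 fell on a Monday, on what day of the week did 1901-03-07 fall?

Count forward from the earlier date (March 7, 1901) to the later (May 25, 1903):
March 7, 1901 → March 7, 1902: 365 days.
March 7, 1902 → March 7, 1903: 365 days.
March 1903: 31 − 7 = 24 days remain.
Then April (30): 30 days.
May 1–25, 1903: 25 days.
Residual: 79 days.
Total: 809 days.
809 mod 7 = 4, so 4 days before Monday is Thursday.

Thursday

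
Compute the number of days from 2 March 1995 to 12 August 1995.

163

March 1995: 31 − 2 = 29 days remain.
Then April (30), May (31), June (30), July (31): 30 + 31 + 30 + 31 = 122 days.
August 1–12, 1995: 12 days.
Total: 29 + 122 + 12 = 163 days.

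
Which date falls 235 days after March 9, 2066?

October 30, 2066

Count 235 days after March 9, 2066:
March 2066: 31 − 9 = 22 days remain.
Then April (30), May (31), June (30), July (31), August (31), September (30): 30 + 31 + 30 + 31 + 31 + 30 = 183 days.
October 1–30, 2066: 30 days.
Total: 22 + 183 + 30 = 235 days.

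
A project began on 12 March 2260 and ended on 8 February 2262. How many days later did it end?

698

March 2260: 31 − 12 = 19 days remain.
Then 22 full months totalling 671 days.
February 1–8, 2262: 8 days (2262 is not a leap year).
Total: 19 + 671 + 8 = 698 days.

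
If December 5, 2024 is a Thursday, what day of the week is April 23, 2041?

Tuesday

From December 5, 2024 to December 5, 2040: 16 years, of which 4 contain a Feb 29 — 12×365 + 4×366 = 5844 days.
December 2040: 31 − 5 = 26 days remain.
Then January (31), February 2041 (28), March (31): 31 + 28 + 31 = 90 days.
April 1–23, 2041: 23 days.
Residual: 139 days.
Total: 5983 days.
5983 mod 7 = 5, so 5 days after Thursday is Tuesday.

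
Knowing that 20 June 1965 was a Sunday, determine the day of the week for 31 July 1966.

Sunday

June 20, 1965 → June 20, 1966: 365 days.
June 1966: 30 − 20 = 10 days remain.
July 1–31, 1966: 31 days.
Residual: 41 days.
Total: 406 days.
406 is a multiple of 7, so 31 July 1966 falls on the same weekday: Sunday.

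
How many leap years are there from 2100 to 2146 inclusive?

Years divisible by 4 in [2100, 2146]: 2100, 2104, 2108, 2112, 2116, 2120, 2124, 2128, 2132, 2136, 2140, 2144.
Of these, 2100 is divisible by 100 but not 400, so not leap.
Leap years: 12 − 1 = 11.

11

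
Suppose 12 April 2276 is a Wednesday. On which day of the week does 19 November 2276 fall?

April 2276: 30 − 12 = 18 days remain.
Then May (31), June (30), July (31), August (31), September (30), October (31): 31 + 30 + 31 + 31 + 30 + 31 = 184 days.
November 1–19, 2276: 19 days.
Total: 18 + 184 + 19 = 221 days.
221 mod 7 = 4, so 4 days after Wednesday is Sunday.

Sunday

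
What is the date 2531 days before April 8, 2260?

May 4, 2253

Count 2531 days before April 8, 2260:
Day-of-year of May 4, 2253: 124.
Day-of-year of April 8, 2260: 99.
2253 has 365 days, so 365 − 124 = 241 days remain in 2253.
Full years: 2254: 365; 2255: 365; 2256: 366; 2257: 365; 2258: 365; 2259: 365. Sum = 2191.
Total: 241 + 2191 + 99 = 2531 days.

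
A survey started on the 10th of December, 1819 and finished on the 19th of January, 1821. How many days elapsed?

December 10, 1819 → December 10, 1820: 366 days (1820 is a leap year).
December 1820: 31 − 10 = 21 days remain.
January 1–19, 1821: 19 days.
Residual: 40 days.
Total: 406 days.

406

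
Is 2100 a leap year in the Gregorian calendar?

2100 is not a leap year (divisible by 100 but not 400).

No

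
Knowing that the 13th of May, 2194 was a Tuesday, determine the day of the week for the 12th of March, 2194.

Wednesday

Count forward from the earlier date (March 12, 2194) to the later (May 13, 2194):
March 2194: 31 − 12 = 19 days remain.
Then April (30): 30 days.
May 1–13, 2194: 13 days.
Total: 19 + 30 + 13 = 62 days.
62 mod 7 = 6, so 6 days before Tuesday is Wednesday.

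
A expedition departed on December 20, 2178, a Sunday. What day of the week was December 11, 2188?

From December 20, 2178 to December 20, 2187: 9 years, of which 2 contain a Feb 29 — 7×365 + 2×366 = 3287 days.
December 2187: 31 − 20 = 11 days remain.
Then 11 full months totalling 335 days.
December 1–11, 2188: 11 days.
Residual: 357 days.
Total: 3644 days.
3644 mod 7 = 4, so 4 days after Sunday is Thursday.

Thursday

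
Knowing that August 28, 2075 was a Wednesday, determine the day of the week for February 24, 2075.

Count forward from the earlier date (February 24, 2075) to the later (August 28, 2075):
February 2075: 28 − 24 = 4 days remain (2075 is not a leap year, so February has 28 days).
Then March (31), April (30), May (31), June (30), July (31): 31 + 30 + 31 + 30 + 31 = 153 days.
August 1–28, 2075: 28 days.
Total: 4 + 153 + 28 = 185 days.
185 mod 7 = 3, so 3 days before Wednesday is Sunday.

Sunday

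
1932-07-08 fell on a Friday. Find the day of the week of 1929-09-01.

Sunday

Count forward from the earlier date (September 1, 1929) to the later (July 8, 1932):
Day-of-year of September 1, 1929: 244.
Day-of-year of July 8, 1932: 190.
1929 has 365 days, so 365 − 244 = 121 days remain in 1929.
Full years: 1930: 365; 1931: 365. Sum = 730.
Total: 121 + 730 + 190 = 1041 days.
1041 mod 7 = 5, so 5 days before Friday is Sunday.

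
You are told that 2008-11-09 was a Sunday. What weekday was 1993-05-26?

Count forward from the earlier date (May 26, 1993) to the later (November 9, 2008):
From May 26, 1993 to May 26, 2008: 15 years, of which 4 contain a Feb 29 — 11×365 + 4×366 = 5479 days.
(2000 is a leap year (divisible by 400).)
May 2008: 31 − 26 = 5 days remain.
Then June (30), July (31), August (31), September (30), October (31): 30 + 31 + 31 + 30 + 31 = 153 days.
November 1–9, 2008: 9 days.
Residual: 167 days.
Total: 5646 days.
5646 mod 7 = 4, so 4 days before Sunday is Wednesday.

Wednesday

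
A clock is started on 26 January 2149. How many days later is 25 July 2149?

January 2149: 31 − 26 = 5 days remain.
Then February 2149 (28), March (31), April (30), May (31), June (30): 28 + 31 + 30 + 31 + 30 = 150 days.
July 1–25, 2149: 25 days.
Total: 5 + 150 + 25 = 180 days.

180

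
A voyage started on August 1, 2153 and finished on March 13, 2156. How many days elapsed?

955

Day-of-year of August 1, 2153: 213.
Day-of-year of March 13, 2156: 73.
2153 has 365 days, so 365 − 213 = 152 days remain in 2153.
Full years: 2154: 365; 2155: 365. Sum = 730.
Total: 152 + 730 + 73 = 955 days.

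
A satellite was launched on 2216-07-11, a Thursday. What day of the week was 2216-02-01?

Count forward from the earlier date (February 1, 2216) to the later (July 11, 2216):
February 2216: 29 − 1 = 28 days remain (2216 is a leap year, so February has 29 days).
Then March (31), April (30), May (31), June (30): 31 + 30 + 31 + 30 = 122 days.
July 1–11, 2216: 11 days.
Total: 28 + 122 + 11 = 161 days.
161 is a multiple of 7, so 2216-02-01 falls on the same weekday: Thursday.

Thursday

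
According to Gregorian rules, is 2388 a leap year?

Yes

2388 is a leap year.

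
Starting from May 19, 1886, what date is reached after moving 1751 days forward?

March 5, 1891

Count 1751 days after May 19, 1886:
May 19, 1886 → May 19, 1887: 365 days.
May 19, 1887 → May 19, 1888: 366 days (1888 is a leap year).
May 19, 1888 → May 19, 1889: 365 days.
May 19, 1889 → May 19, 1890: 365 days.
May 1890: 31 − 19 = 12 days remain.
Then 9 full months totalling 273 days.
March 1–5, 1891: 5 days.
Residual: 290 days.
Total: 1751 days.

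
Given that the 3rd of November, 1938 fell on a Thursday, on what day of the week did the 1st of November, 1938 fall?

Count forward from the earlier date (November 1, 1938) to the later (November 3, 1938):
Within November 1938: 3 − 1 = 2 days.
2 mod 7 = 2, so 2 days before Thursday is Tuesday.

Tuesday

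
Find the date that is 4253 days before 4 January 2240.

13 May 2228

Count 4253 days before January 4, 2240:
From May 13, 2228 to May 13, 2239: 11 years, of which 2 contain a Feb 29 — 9×365 + 2×366 = 4017 days.
May 2239: 31 − 13 = 18 days remain.
Then June (30), July (31), August (31), September (30), October (31), November (30), December (31): 30 + 31 + 31 + 30 + 31 + 30 + 31 = 214 days.
January 1–4, 2240: 4 days.
Residual: 236 days.
Total: 4253 days.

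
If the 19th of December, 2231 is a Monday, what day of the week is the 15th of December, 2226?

Friday

Count forward from the earlier date (December 15, 2226) to the later (December 19, 2231):
December 15, 2226 → December 15, 2227: 365 days.
December 15, 2227 → December 15, 2228: 366 days (2228 is a leap year).
December 15, 2228 → December 15, 2229: 365 days.
December 15, 2229 → December 15, 2230: 365 days.
December 15, 2230 → December 15, 2231: 365 days.
Within December 2231: 19 − 15 = 4 days.
Total: 1830 days.
1830 mod 7 = 3, so 3 days before Monday is Friday.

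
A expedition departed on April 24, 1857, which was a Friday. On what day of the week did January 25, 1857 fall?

Sunday

Count forward from the earlier date (January 25, 1857) to the later (April 24, 1857):
January 1857: 31 − 25 = 6 days remain.
Then February 1857 (28), March (31): 28 + 31 = 59 days.
April 1–24, 1857: 24 days.
Total: 6 + 59 + 24 = 89 days.
89 mod 7 = 5, so 5 days before Friday is Sunday.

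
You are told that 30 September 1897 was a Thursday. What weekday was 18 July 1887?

Monday

Count forward from the earlier date (July 18, 1887) to the later (September 30, 1897):
Day-of-year of July 18, 1887: 199.
Day-of-year of September 30, 1897: 273.
1887 has 365 days, so 365 − 199 = 166 days remain in 1887.
Full years 1888–1896: 6 common + 3 leap = 6×365 + 3×366 = 3288 days.
Total: 166 + 3288 + 273 = 3727 days.
3727 mod 7 = 3, so 3 days before Thursday is Monday.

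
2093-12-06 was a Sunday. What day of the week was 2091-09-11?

Count forward from the earlier date (September 11, 2091) to the later (December 6, 2093):
Day-of-year of September 11, 2091: 254.
Day-of-year of December 6, 2093: 340.
2091 has 365 days, so 365 − 254 = 111 days remain in 2091.
Full years: 2092: 366. Sum = 366.
Total: 111 + 366 + 340 = 817 days.
817 mod 7 = 5, so 5 days before Sunday is Tuesday.

Tuesday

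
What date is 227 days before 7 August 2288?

24 December 2287

Count 227 days before August 7, 2288:
December 2287: 31 − 24 = 7 days remain.
Then January (31), February 2288 (29), March (31), April (30), May (31), June (30), July (31): 31 + 29 + 31 + 30 + 31 + 30 + 31 = 213 days.
August 1–7, 2288: 7 days.
Total: 7 + 213 + 7 = 227 days.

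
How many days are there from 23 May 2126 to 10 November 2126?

May 2126: 31 − 23 = 8 days remain.
Then June (30), July (31), August (31), September (30), October (31): 30 + 31 + 31 + 30 + 31 = 153 days.
November 1–10, 2126: 10 days.
Total: 8 + 153 + 10 = 171 days.

171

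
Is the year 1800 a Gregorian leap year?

1800 is not a leap year (divisible by 100 but not 400).

No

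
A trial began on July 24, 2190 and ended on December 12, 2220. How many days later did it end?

Day-of-year of July 24, 2190: 205.
Day-of-year of December 12, 2220: 347.
2190 has 365 days, so 365 − 205 = 160 days remain in 2190.
Full years 2191–2219: 23 common + 6 leap = 23×365 + 6×366 = 10591 days.
Total: 160 + 10591 + 347 = 11098 days.

11098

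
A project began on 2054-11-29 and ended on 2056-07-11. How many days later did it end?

590

November 29, 2054 → November 29, 2055: 365 days.
November 2055: 30 − 29 = 1 day remains.
Then December (31), January (31), February 2056 (29), March (31), April (30), May (31), June (30): 31 + 31 + 29 + 31 + 30 + 31 + 30 = 213 days.
July 1–11, 2056: 11 days.
Residual: 225 days.
Total: 590 days.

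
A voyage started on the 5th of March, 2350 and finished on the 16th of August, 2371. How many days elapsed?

Day-of-year of March 5, 2350: 64.
Day-of-year of August 16, 2371: 228.
2350 has 365 days, so 365 − 64 = 301 days remain in 2350.
Full years 2351–2370: 15 common + 5 leap = 15×365 + 5×366 = 7305 days.
Total: 301 + 7305 + 228 = 7834 days.

7834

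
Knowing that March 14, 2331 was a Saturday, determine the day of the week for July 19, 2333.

Day-of-year of March 14, 2331: 73.
Day-of-year of July 19, 2333: 200.
2331 has 365 days, so 365 − 73 = 292 days remain in 2331.
Full years: 2332: 366. Sum = 366.
Total: 292 + 366 + 200 = 858 days.
858 mod 7 = 4, so 4 days after Saturday is Wednesday.

Wednesday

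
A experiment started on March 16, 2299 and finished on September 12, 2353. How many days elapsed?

Day-of-year of March 16, 2299: 75.
Day-of-year of September 12, 2353: 255.
2299 has 365 days, so 365 − 75 = 290 days remain in 2299.
Full years 2300–2352: 40 common + 13 leap = 40×365 + 13×366 = 19358 days.
Total: 290 + 19358 + 255 = 19903 days.

19903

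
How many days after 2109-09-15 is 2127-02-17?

From September 15, 2109 to September 15, 2126: 17 years, of which 4 contain a Feb 29 — 13×365 + 4×366 = 6209 days.
September 2126: 30 − 15 = 15 days remain.
Then October (31), November (30), December (31), January (31): 31 + 30 + 31 + 31 = 123 days.
February 1–17, 2127: 17 days (2127 is not a leap year).
Residual: 155 days.
Total: 6364 days.

6364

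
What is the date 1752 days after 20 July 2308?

7 May 2313

Count 1752 days after July 20, 2308:
Day-of-year of July 20, 2308: 202.
Day-of-year of May 7, 2313: 127.
2308 has 366 days, so 366 − 202 = 164 days remain in 2308.
Full years: 2309: 365; 2310: 365; 2311: 365; 2312: 366. Sum = 1461.
Total: 164 + 1461 + 127 = 1752 days.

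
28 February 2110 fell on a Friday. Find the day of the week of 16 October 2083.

Saturday

Count forward from the earlier date (October 16, 2083) to the later (February 28, 2110):
From October 16, 2083 to October 16, 2109: 26 years, of which 6 contain a Feb 29 — 20×365 + 6×366 = 9496 days.
(2100 is not a leap year (divisible by 100 but not 400).)
October 2109: 31 − 16 = 15 days remain.
Then November (30), December (31), January (31): 30 + 31 + 31 = 92 days.
February 1–28, 2110: 28 days (2110 is not a leap year).
Residual: 135 days.
Total: 9631 days.
9631 mod 7 = 6, so 6 days before Friday is Saturday.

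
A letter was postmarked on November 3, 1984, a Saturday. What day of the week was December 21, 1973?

Friday

Count forward from the earlier date (December 21, 1973) to the later (November 3, 1984):
From December 21, 1973 to December 21, 1983: 10 years, of which 2 contain a Feb 29 — 8×365 + 2×366 = 3652 days.
December 1983: 31 − 21 = 10 days remain.
Then 10 full months totalling 305 days.
November 1–3, 1984: 3 days.
Residual: 318 days.
Total: 3970 days.
3970 mod 7 = 1, so 1 day before Saturday is Friday.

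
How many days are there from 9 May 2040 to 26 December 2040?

231

May 2040: 31 − 9 = 22 days remain.
Then June (30), July (31), August (31), September (30), October (31), November (30): 30 + 31 + 31 + 30 + 31 + 30 = 183 days.
December 1–26, 2040: 26 days.
Total: 22 + 183 + 26 = 231 days.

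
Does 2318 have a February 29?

No

2318 is not a leap year.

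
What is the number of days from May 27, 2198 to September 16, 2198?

May 2198: 31 − 27 = 4 days remain.
Then June (30), July (31), August (31): 30 + 31 + 31 = 92 days.
September 1–16, 2198: 16 days.
Total: 4 + 92 + 16 = 112 days.

112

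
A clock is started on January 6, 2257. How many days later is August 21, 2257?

227

January 2257: 31 − 6 = 25 days remain.
Then February 2257 (28), March (31), April (30), May (31), June (30), July (31): 28 + 31 + 30 + 31 + 30 + 31 = 181 days.
August 1–21, 2257: 21 days.
Total: 25 + 181 + 21 = 227 days.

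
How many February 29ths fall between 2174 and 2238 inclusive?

Years divisible by 4: 2176, 2180, …, 2236 — 16 in all.
Of these, 2200 is divisible by 100 but not 400, so not leap.
Leap years: 16 − 1 = 15.

15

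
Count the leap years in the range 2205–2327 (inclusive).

29

Years divisible by 4: 2208, 2212, …, 2324 — 30 in all.
Of these, 2300 is divisible by 100 but not 400, so not leap.
Leap years: 30 − 1 = 29.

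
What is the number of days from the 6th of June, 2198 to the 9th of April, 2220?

7977

Day-of-year of June 6, 2198: 157.
Day-of-year of April 9, 2220: 100.
2198 has 365 days, so 365 − 157 = 208 days remain in 2198.
Full years 2199–2219: 17 common + 4 leap = 17×365 + 4×366 = 7669 days.
Total: 208 + 7669 + 100 = 7977 days.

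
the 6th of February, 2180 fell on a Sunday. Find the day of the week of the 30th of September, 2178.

Wednesday

Count forward from the earlier date (September 30, 2178) to the later (February 6, 2180):
Day-of-year of September 30, 2178: 273.
Day-of-year of February 6, 2180: 37.
2178 has 365 days, so 365 − 273 = 92 days remain in 2178.
Full years: 2179: 365. Sum = 365.
Total: 92 + 365 + 37 = 494 days.
494 mod 7 = 4, so 4 days before Sunday is Wednesday.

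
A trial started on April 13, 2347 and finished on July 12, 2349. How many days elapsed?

Day-of-year of April 13, 2347: 103.
Day-of-year of July 12, 2349: 193.
2347 has 365 days, so 365 − 103 = 262 days remain in 2347.
Full years: 2348: 366. Sum = 366.
Total: 262 + 366 + 193 = 821 days.

821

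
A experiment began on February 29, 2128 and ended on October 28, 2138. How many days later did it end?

3894

February 2128: 29 − 29 = 0 days remain (2128 is a leap year, so February has 29 days).
Then 127 full months totalling 3866 days.
October 1–28, 2138: 28 days.
Residual: 3894 days.
Total: 3894 days.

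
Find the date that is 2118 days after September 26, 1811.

July 14, 1817

Count 2118 days after September 26, 1811:
September 26, 1811 → September 26, 1812: 366 days (1812 is a leap year).
September 26, 1812 → September 26, 1813: 365 days.
September 26, 1813 → September 26, 1814: 365 days.
September 26, 1814 → September 26, 1815: 365 days.
September 26, 1815 → September 26, 1816: 366 days (1816 is a leap year).
September 1816: 30 − 26 = 4 days remain.
Then 9 full months totalling 273 days.
July 1–14, 1817: 14 days.
Residual: 291 days.
Total: 2118 days.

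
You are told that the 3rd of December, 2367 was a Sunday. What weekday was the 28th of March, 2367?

Tuesday

Count forward from the earlier date (March 28, 2367) to the later (December 3, 2367):
March 2367: 31 − 28 = 3 days remain.
Then April (30), May (31), June (30), July (31), August (31), September (30), October (31), November (30): 30 + 31 + 30 + 31 + 31 + 30 + 31 + 30 = 244 days.
December 1–3, 2367: 3 days.
Total: 3 + 244 + 3 = 250 days.
250 mod 7 = 5, so 5 days before Sunday is Tuesday.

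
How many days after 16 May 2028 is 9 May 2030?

May 16, 2028 → May 16, 2029: 365 days.
May 2029: 31 − 16 = 15 days remain.
Then 11 full months totalling 334 days.
May 1–9, 2030: 9 days.
Residual: 358 days.
Total: 723 days.

723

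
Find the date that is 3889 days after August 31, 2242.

April 24, 2253

Count 3889 days after August 31, 2242:
Day-of-year of August 31, 2242: 243.
Day-of-year of April 24, 2253: 114.
2242 has 365 days, so 365 − 243 = 122 days remain in 2242.
Full years 2243–2252: 7 common + 3 leap = 7×365 + 3×366 = 3653 days.
Total: 122 + 3653 + 114 = 3889 days.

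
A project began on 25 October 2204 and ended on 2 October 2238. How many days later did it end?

Day-of-year of October 25, 2204: 299.
Day-of-year of October 2, 2238: 275.
2204 has 366 days, so 366 − 299 = 67 days remain in 2204.
Full years 2205–2237: 25 common + 8 leap = 25×365 + 8×366 = 12053 days.
Total: 67 + 12053 + 275 = 12395 days.

12395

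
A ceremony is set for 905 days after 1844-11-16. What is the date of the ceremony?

1847-05-10

Count 905 days after November 16, 1844:
Day-of-year of November 16, 1844: 321.
Day-of-year of May 10, 1847: 130.
1844 has 366 days, so 366 − 321 = 45 days remain in 1844.
Full years: 1845: 365; 1846: 365. Sum = 730.
Total: 45 + 730 + 130 = 905 days.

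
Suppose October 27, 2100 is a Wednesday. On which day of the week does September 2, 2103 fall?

Day-of-year of October 27, 2100: 300.
Day-of-year of September 2, 2103: 245.
2100 has 365 days, so 365 − 300 = 65 days remain in 2100.
Full years: 2101: 365; 2102: 365. Sum = 730.
Total: 65 + 730 + 245 = 1040 days.
1040 mod 7 = 4, so 4 days after Wednesday is Sunday.

Sunday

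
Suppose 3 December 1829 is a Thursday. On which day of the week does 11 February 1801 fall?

Wednesday

Count forward from the earlier date (February 11, 1801) to the later (December 3, 1829):
Day-of-year of February 11, 1801: 42.
Day-of-year of December 3, 1829: 337.
1801 has 365 days, so 365 − 42 = 323 days remain in 1801.
Full years 1802–1828: 20 common + 7 leap = 20×365 + 7×366 = 9862 days.
Total: 323 + 9862 + 337 = 10522 days.
10522 mod 7 = 1, so 1 day before Thursday is Wednesday.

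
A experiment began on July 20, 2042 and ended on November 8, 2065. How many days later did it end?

8512

From July 20, 2042 to July 20, 2065: 23 years, of which 6 contain a Feb 29 — 17×365 + 6×366 = 8401 days.
July 2065: 31 − 20 = 11 days remain.
Then August (31), September (30), October (31): 31 + 30 + 31 = 92 days.
November 1–8, 2065: 8 days.
Residual: 111 days.
Total: 8512 days.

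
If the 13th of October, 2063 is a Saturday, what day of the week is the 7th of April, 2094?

Wednesday

Day-of-year of October 13, 2063: 286.
Day-of-year of April 7, 2094: 97.
2063 has 365 days, so 365 − 286 = 79 days remain in 2063.
Full years 2064–2093: 22 common + 8 leap = 22×365 + 8×366 = 10958 days.
Total: 79 + 10958 + 97 = 11134 days.
11134 mod 7 = 4, so 4 days after Saturday is Wednesday.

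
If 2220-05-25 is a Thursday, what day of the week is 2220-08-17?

Thursday

May 2220: 31 − 25 = 6 days remain.
Then June (30), July (31): 30 + 31 = 61 days.
August 1–17, 2220: 17 days.
Total: 6 + 61 + 17 = 84 days.
84 is a multiple of 7, so 2220-08-17 falls on the same weekday: Thursday.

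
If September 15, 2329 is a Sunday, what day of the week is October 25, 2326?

Monday

Count forward from the earlier date (October 25, 2326) to the later (September 15, 2329):
October 25, 2326 → October 25, 2327: 365 days.
October 25, 2327 → October 25, 2328: 366 days (2328 is a leap year).
October 2328: 31 − 25 = 6 days remain.
Then 10 full months totalling 304 days.
September 1–15, 2329: 15 days.
Residual: 325 days.
Total: 1056 days.
1056 mod 7 = 6, so 6 days before Sunday is Monday.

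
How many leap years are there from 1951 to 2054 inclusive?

26

Years divisible by 4: 1952, 1956, …, 2052 — 26 in all.
2000 is divisible by 400, so still leap.
No century exceptions apply. Count: 26.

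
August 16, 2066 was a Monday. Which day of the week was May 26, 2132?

From August 16, 2066 to August 16, 2131: 65 years, of which 15 contain a Feb 29 — 50×365 + 15×366 = 23740 days.
(2100 is not a leap year (divisible by 100 but not 400).)
August 2131: 31 − 16 = 15 days remain.
Then September (30), October (31), November (30), December (31), January (31), February 2132 (29), March (31), April (30): 30 + 31 + 30 + 31 + 31 + 29 + 31 + 30 = 243 days.
May 1–26, 2132: 26 days.
Residual: 284 days.
Total: 24024 days.
24024 is a multiple of 7, so May 26, 2132 falls on the same weekday: Monday.

Monday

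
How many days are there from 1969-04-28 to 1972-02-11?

Day-of-year of April 28, 1969: 118.
Day-of-year of February 11, 1972: 42.
1969 has 365 days, so 365 − 118 = 247 days remain in 1969.
Full years: 1970: 365; 1971: 365. Sum = 730.
Total: 247 + 730 + 42 = 1019 days.

1019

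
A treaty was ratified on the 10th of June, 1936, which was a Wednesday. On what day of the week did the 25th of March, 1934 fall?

Count forward from the earlier date (March 25, 1934) to the later (June 10, 1936):
March 1934: 31 − 25 = 6 days remain.
Then 26 full months totalling 792 days.
June 1–10, 1936: 10 days.
Total: 6 + 792 + 10 = 808 days.
808 mod 7 = 3, so 3 days before Wednesday is Sunday.

Sunday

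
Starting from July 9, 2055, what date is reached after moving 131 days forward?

November 17, 2055

Count 131 days after July 9, 2055:
July 2055: 31 − 9 = 22 days remain.
Then August (31), September (30), October (31): 31 + 30 + 31 = 92 days.
November 1–17, 2055: 17 days.
Total: 22 + 92 + 17 = 131 days.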